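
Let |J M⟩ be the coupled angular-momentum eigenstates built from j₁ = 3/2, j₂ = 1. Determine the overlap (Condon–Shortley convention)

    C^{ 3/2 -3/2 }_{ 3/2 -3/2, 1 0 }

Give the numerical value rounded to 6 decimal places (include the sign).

-0.774597

j₁+j₂−J=1  J+j₁−j₂=2  J−j₁+j₂=1  j₁+j₂+J+1=5
(j₁±m₁, j₂±m₂, J±M) = (0,3,1,1,0,3)
P² = 12/5
sum k=1..1:
  [1] −1/2 = -1/2
S = -1/2
C² = P²·S² = 3/5 ; C = -0.774597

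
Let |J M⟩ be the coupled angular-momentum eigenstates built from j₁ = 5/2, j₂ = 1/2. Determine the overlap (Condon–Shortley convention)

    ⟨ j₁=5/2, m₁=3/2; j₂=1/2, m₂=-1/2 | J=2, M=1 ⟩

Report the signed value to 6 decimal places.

+√(2/3) ≈ +0.816497

√[5·1!4!0!/6! · 4!1!0!1!3!1!] = √(24)
  +(−1)^0/∏(0,1,1,0,3,0)! = 1/6  (running 1/6)
⟨..|..⟩ = √(24)·(1/6) = +0.816497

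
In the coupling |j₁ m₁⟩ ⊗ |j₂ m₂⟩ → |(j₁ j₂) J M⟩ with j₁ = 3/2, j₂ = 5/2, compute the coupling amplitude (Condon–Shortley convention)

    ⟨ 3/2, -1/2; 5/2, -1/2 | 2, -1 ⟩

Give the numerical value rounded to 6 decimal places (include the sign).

-0.545545  (= −√(25/84))

triangle: 2!·1!·3!/7! = 12/5040
(j±m)!: 1!·2!·2!·3!·1!·3! = 144
prefactor² = (2J+1)·Δ·N² = 12/7
  k=1: −1/(1!·1!·1!·1!·0!·2!) = -1/2
  k=2: +1/(2!·0!·0!·0!·1!·3!) = 1/12
Σ = -5/12  ⇒  CG² = 12/7·(-5/12)² = 25/84
CG = −√(25/84) = -0.545545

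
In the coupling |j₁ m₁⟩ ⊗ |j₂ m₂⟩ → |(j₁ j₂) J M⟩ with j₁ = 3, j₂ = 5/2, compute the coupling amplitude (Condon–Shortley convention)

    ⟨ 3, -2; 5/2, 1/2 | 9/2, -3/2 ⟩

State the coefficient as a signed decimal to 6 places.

-0.604815

triangle: 1!·5!·4!/11! = 2880/39916800
(j±m)!: 1!·5!·3!·2!·3!·6! = 6220800
prefactor² = (2J+1)·Δ·N² = 345600/77
  k=0: +1/(0!·1!·5!·3!·0!·1!) = 1/720
  k=1: −1/(1!·0!·4!·2!·1!·2!) = -1/96
Σ = -13/1440  ⇒  CG² = 345600/77·(-13/1440)² = 169/462
CG = −√(169/462) = -0.604815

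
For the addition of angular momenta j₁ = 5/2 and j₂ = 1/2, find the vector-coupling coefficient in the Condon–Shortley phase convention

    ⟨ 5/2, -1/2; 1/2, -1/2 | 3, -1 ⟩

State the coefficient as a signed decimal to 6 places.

triangle: 0!*5!*1!/7! = 120/5040
(j±m)!: 2!*3!*0!*1!*2!*4! = 576
prefactor² = (2J+1)*Δ*N² = 96
  k=0: +1/(0!*0!*3!*0!*2!*1!) = 1/12
Σ = 1/12  ⇒  CG² = 96*1/12² = 2/3
CG = +√(2/3) = +0.816497

+√(2/3) = +0.816497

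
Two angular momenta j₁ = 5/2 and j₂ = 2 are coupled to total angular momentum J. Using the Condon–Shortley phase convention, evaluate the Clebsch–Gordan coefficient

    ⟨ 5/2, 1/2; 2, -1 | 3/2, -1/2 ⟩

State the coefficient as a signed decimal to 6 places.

j₁+j₂−J=3  J+j₁−j₂=2  J−j₁+j₂=1  j₁+j₂+J+1=7
(j₁±m₁, j₂±m₂, J±M) = (3,2,1,3,1,2)
P² = 48/35
sum k=0..1:
  [0] +1/12 = 1/12
  [1] −1/2 = -1/2
S = -5/12
C² = P²·S² = 5/21 ; C = -0.487950

-0.487950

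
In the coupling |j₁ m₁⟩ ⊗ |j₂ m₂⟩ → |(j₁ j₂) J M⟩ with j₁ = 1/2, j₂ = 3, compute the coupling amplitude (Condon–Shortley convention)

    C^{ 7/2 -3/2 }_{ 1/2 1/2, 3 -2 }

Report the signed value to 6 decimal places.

√[8·0!1!6!/8! · 1!0!1!5!2!5!] = √(28800/7)
  +(−1)^0/∏(0,0,0,1,1,5)! = 1/120  (running 1/120)
⟨..|..⟩ = √(28800/7)·(1/120) = +0.534522

+0.534522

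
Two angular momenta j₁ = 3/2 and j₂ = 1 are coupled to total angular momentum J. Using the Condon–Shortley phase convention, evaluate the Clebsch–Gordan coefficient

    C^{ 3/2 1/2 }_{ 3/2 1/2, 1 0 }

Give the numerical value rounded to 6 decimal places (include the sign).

√[4·1!2!1!/5! · 2!1!1!1!2!1!] = √(4/15)
  +(−1)^0/∏(0,1,1,1,1,0)! = 1  (running 1)
  +(−1)^1/∏(1,0,0,0,2,1)! = -1/2  (running 1/2)
⟨..|..⟩ = √(4/15)·(1/2) = +0.258199

+0.258199  (= +√(1/15))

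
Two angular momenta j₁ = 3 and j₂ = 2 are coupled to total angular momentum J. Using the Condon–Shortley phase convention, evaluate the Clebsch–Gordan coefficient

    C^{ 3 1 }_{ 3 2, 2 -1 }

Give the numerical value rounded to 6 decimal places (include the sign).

+√(1/4) = +0.500000

√[7·2!4!2!/9! · 5!1!1!3!4!2!] = √(64)
  +(−1)^0/∏(0,2,1,1,3,1)! = 1/12  (running 1/12)
  +(−1)^1/∏(1,1,0,0,4,2)! = -1/48  (running 1/16)
⟨..|..⟩ = √(64)·(1/16) = +0.500000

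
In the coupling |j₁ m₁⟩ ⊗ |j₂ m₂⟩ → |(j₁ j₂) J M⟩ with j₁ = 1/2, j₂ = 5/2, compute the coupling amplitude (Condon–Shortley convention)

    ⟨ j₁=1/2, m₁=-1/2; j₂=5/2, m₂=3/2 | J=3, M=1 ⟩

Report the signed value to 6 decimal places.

√[7·0!1!5!/7! · 0!1!4!1!4!2!] = √(192)
  +(−1)^0/∏(0,0,1,4,0,1)! = 1/24  (running 1/24)
⟨..|..⟩ = √(192)·(1/24) = +0.577350

+√(1/3) = +0.577350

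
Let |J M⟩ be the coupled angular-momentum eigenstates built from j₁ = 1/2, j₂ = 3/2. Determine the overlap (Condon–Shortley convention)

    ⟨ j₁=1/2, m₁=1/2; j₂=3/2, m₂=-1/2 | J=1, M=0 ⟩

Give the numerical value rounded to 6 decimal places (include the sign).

+0.707107  (= +√(1/2))

triangle: 1!×0!×2!/4! = 2/24
(j±m)!: 1!×0!×1!×2!×1!×1! = 2
prefactor² = (2J+1)×Δ×N² = 1/2
  k=0: +1/(0!×1!×0!×1!×0!×1!) = 1
Σ = 1  ⇒  CG² = 1/2×1² = 1/2
CG = +√(1/2) = +0.707107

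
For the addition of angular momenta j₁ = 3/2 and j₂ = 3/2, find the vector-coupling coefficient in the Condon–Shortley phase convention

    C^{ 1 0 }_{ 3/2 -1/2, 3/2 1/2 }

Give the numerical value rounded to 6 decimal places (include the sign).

-0.223607  (= −√(1/20))

√[3·2!1!1!/5! · 1!2!2!1!1!1!] = √(1/5)
  +(−1)^1/∏(1,1,1,1,0,0)! = -1  (running -1)
  +(−1)^2/∏(2,0,0,0,1,1)! = 1/2  (running -1/2)
⟨..|..⟩ = √(1/5)·(-1/2) = -0.223607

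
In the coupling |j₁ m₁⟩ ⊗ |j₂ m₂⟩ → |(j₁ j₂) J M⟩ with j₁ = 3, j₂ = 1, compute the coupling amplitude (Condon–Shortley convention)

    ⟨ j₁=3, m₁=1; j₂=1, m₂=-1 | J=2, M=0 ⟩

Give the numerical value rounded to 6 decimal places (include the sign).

+√(2/7) ≈ +0.534522

j₁+j₂−J=2  J+j₁−j₂=4  J−j₁+j₂=0  j₁+j₂+J+1=7
(j₁±m₁, j₂±m₂, J±M) = (4,2,0,2,2,2)
P² = 128/7
sum k=0..0:
  [0] +1/8 = 1/8
S = 1/8
C² = P²·S² = 2/7 ; C = +0.534522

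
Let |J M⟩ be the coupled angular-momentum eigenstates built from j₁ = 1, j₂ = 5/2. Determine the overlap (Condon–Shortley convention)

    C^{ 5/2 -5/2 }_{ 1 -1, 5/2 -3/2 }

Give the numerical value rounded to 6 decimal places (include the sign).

−√(2/7) ≈ -0.534522

√[6·1!1!4!/7! · 0!2!1!4!0!5!] = √(1152/7)
  +(−1)^1/∏(1,0,1,0,0,4)! = -1/24  (running -1/24)
⟨..|..⟩ = √(1152/7)·(-1/24) = -0.534522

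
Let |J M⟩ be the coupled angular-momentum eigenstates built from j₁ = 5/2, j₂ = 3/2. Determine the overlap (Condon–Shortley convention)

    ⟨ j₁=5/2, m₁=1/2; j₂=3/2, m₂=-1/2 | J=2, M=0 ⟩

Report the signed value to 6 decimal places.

j₁+j₂−J=2  J+j₁−j₂=3  J−j₁+j₂=1  j₁+j₂+J+1=7
(j₁±m₁, j₂±m₂, J±M) = (3,2,1,2,2,2)
P² = 8/7
sum k=0..1:
  [0] +1/4 = 1/4
  [1] −1/2 = -1/2
S = -1/4
C² = P²·S² = 1/14 ; C = -0.267261

−√(1/14) ≈ -0.267261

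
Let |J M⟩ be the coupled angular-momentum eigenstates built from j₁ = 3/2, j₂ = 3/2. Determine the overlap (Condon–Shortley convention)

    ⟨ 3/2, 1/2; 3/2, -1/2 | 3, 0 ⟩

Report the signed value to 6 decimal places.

triangle: 0!×3!×3!/7! = 36/5040
(j±m)!: 2!×1!×1!×2!×3!×3! = 144
prefactor² = (2J+1)×Δ×N² = 36/5
  k=0: +1/(0!×0!×1!×1!×2!×2!) = 1/4
Σ = 1/4  ⇒  CG² = 36/5×1/4² = 9/20
CG = +√(9/20) = +0.670820

+0.670820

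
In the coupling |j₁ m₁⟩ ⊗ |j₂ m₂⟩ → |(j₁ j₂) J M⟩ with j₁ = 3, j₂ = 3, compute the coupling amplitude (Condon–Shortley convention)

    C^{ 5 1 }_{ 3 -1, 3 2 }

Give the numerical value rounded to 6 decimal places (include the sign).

−√(9/28) = -0.566947

√[11·1!5!5!/12! · 2!4!5!1!6!4!] = √(230400/7)
  +(−1)^0/∏(0,1,4,5,1,0)! = 1/2880  (running 1/2880)
  +(−1)^1/∏(1,0,3,4,2,1)! = -1/288  (running -1/320)
⟨..|..⟩ = √(230400/7)·(-1/320) = -0.566947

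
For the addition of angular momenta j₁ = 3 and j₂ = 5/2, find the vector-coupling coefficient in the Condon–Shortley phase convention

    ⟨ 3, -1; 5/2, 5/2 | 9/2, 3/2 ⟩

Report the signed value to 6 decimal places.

√[10·1!5!4!/11! · 2!4!5!0!6!3!] = √(1382400/77)
  +(−1)^1/∏(1,0,3,4,2,0)! = -1/288  (running -1/288)
⟨..|..⟩ = √(1382400/77)·(-1/288) = -0.465242

−√(50/231) = -0.465242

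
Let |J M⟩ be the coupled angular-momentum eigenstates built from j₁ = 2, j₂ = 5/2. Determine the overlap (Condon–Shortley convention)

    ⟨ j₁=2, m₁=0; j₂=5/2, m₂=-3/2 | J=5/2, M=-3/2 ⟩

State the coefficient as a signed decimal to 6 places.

−√(1/70) ≈ -0.119523

√[6·2!2!3!/8! · 2!2!1!4!1!4!] = √(288/35)
  +(−1)^0/∏(0,2,2,1,0,2)! = 1/8  (running 1/8)
  +(−1)^1/∏(1,1,1,0,1,3)! = -1/6  (running -1/24)
⟨..|..⟩ = √(288/35)·(-1/24) = -0.119523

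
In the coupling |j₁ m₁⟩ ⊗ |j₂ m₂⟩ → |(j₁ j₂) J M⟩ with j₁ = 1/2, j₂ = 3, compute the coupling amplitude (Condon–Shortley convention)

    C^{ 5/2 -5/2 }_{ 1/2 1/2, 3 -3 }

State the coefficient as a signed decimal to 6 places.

j₁+j₂−J=1  J+j₁−j₂=0  J−j₁+j₂=5  j₁+j₂+J+1=7
(j₁±m₁, j₂±m₂, J±M) = (1,0,0,6,0,5)
P² = 86400/7
sum k=0..0:
  [0] +1/120 = 1/120
S = 1/120
C² = P²·S² = 6/7 ; C = +0.925820

+√(6/7) ≈ +0.925820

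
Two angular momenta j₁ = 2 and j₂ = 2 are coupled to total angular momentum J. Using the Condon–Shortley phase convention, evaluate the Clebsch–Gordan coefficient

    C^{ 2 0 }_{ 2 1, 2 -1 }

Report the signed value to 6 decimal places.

√[5·2!2!2!/7! · 3!1!1!3!2!2!] = √(8/7)
  +(−1)^0/∏(0,2,1,1,1,1)! = 1/2  (running 1/2)
  +(−1)^1/∏(1,1,0,0,2,2)! = -1/4  (running 1/4)
⟨..|..⟩ = √(8/7)·(1/4) = +0.267261

+√(1/14) = +0.267261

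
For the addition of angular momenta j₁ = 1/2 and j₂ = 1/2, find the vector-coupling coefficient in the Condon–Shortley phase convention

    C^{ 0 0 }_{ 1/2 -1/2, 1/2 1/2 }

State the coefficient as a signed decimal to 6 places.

j₁+j₂−J=1  J+j₁−j₂=0  J−j₁+j₂=0  j₁+j₂+J+1=2
(j₁±m₁, j₂±m₂, J±M) = (0,1,1,0,0,0)
P² = 1/2
sum k=1..1:
  [1] −1/1 = -1
S = -1
C² = P²·S² = 1/2 ; C = -0.707107

−√(1/2) ≈ -0.707107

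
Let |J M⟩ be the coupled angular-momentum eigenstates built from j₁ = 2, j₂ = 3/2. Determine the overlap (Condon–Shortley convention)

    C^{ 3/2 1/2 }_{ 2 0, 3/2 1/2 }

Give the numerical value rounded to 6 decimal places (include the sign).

-0.447214

√[4·2!2!1!/6! · 2!2!2!1!2!1!] = √(16/45)
  +(−1)^1/∏(1,1,1,1,1,0)! = -1  (running -1)
  +(−1)^2/∏(2,0,0,0,2,1)! = 1/4  (running -3/4)
⟨..|..⟩ = √(16/45)·(-3/4) = -0.447214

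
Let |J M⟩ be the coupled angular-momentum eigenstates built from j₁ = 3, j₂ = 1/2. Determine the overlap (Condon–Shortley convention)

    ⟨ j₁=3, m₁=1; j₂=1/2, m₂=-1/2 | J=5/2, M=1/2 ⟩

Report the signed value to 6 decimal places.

+√(4/7) ≈ +0.755929

triangle: 1!×5!×0!/7! = 120/5040
(j±m)!: 4!×2!×0!×1!×3!×2! = 576
prefactor² = (2J+1)×Δ×N² = 576/7
  k=0: +1/(0!×1!×2!×0!×3!×0!) = 1/12
Σ = 1/12  ⇒  CG² = 576/7×1/12² = 4/7
CG = +√(4/7) = +0.755929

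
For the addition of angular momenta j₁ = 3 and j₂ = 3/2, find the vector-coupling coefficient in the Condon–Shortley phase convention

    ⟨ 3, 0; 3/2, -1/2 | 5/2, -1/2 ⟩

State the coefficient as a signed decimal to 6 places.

√[6·2!4!1!/8! · 3!3!1!2!2!3!] = √(216/35)
  +(−1)^0/∏(0,2,3,1,1,0)! = 1/12  (running 1/12)
  +(−1)^1/∏(1,1,2,0,2,1)! = -1/4  (running -1/6)
⟨..|..⟩ = √(216/35)·(-1/6) = -0.414039

-0.414039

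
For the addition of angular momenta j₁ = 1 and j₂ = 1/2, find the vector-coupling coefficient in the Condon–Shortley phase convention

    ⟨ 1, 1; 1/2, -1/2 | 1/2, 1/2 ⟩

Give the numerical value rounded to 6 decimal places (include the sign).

+0.816497  (= +√(2/3))

triangle: 1!×1!×0!/3! = 1/6
(j±m)!: 2!×0!×0!×1!×1!×0! = 2
prefactor² = (2J+1)×Δ×N² = 2/3
  k=0: +1/(0!×1!×0!×0!×1!×0!) = 1
Σ = 1  ⇒  CG² = 2/3×1² = 2/3
CG = +√(2/3) = +0.816497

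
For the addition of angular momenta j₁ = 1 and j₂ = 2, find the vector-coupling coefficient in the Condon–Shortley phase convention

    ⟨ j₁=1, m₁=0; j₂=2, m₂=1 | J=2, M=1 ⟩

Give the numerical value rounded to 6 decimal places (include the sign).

-0.408248

triangle: 1!*1!*3!/6! = 6/720
(j±m)!: 1!*1!*3!*1!*3!*1! = 36
prefactor² = (2J+1)*Δ*N² = 3/2
  k=0: +1/(0!*1!*1!*3!*0!*0!) = 1/6
  k=1: −1/(1!*0!*0!*2!*1!*1!) = -1/2
Σ = -1/3  ⇒  CG² = 3/2*(-1/3)² = 1/6
CG = −√(1/6) = -0.408248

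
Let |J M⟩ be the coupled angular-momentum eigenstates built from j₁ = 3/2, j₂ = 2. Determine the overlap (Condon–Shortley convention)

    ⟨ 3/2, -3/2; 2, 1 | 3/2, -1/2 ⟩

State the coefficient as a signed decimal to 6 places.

j₁+j₂−J=2  J+j₁−j₂=1  J−j₁+j₂=2  j₁+j₂+J+1=6
(j₁±m₁, j₂±m₂, J±M) = (0,3,3,1,1,2)
P² = 8/5
sum k=2..2:
  [2] +1/2 = 1/2
S = 1/2
C² = P²·S² = 2/5 ; C = +0.632456

+√(2/5) ≈ +0.632456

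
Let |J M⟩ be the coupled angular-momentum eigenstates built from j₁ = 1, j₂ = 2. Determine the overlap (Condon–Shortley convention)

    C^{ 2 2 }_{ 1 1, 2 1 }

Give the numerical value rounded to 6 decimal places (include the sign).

+0.577350  (= +√(1/3))

√[5·1!1!3!/6! · 2!0!3!1!4!0!] = √(12)
  +(−1)^0/∏(0,1,0,3,1,0)! = 1/6  (running 1/6)
⟨..|..⟩ = √(12)·(1/6) = +0.577350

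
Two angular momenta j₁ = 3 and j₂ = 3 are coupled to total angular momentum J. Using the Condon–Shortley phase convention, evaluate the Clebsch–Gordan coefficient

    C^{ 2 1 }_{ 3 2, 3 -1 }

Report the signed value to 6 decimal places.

−√(5/28) = -0.422577

triangle: 4!*2!*2!/9! = 96/362880
(j±m)!: 5!*1!*2!*4!*3!*1! = 34560
prefactor² = (2J+1)*Δ*N² = 320/7
  k=0: +1/(0!*4!*1!*2!*1!*0!) = 1/48
  k=1: −1/(1!*3!*0!*1!*2!*1!) = -1/12
Σ = -1/16  ⇒  CG² = 320/7*(-1/16)² = 5/28
CG = −√(5/28) = -0.422577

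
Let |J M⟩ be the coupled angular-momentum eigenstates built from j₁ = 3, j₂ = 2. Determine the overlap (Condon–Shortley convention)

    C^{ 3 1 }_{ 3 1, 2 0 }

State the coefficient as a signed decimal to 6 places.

j₁+j₂−J=2  J+j₁−j₂=4  J−j₁+j₂=2  j₁+j₂+J+1=9
(j₁±m₁, j₂±m₂, J±M) = (4,2,2,2,4,2)
P² = 256/15
sum k=0..2:
  [0] +1/16 = 1/16
  [1] −1/6 = -1/6
  [2] +1/96 = 1/96
S = -3/32
C² = P²·S² = 3/20 ; C = -0.387298

-0.387298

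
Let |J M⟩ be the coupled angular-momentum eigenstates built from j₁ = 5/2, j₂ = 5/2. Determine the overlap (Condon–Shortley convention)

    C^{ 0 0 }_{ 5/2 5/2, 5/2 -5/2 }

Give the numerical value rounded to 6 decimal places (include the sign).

+√(1/6) = +0.408248

j₁+j₂−J=5  J+j₁−j₂=0  J−j₁+j₂=0  j₁+j₂+J+1=6
(j₁±m₁, j₂±m₂, J±M) = (5,0,0,5,0,0)
P² = 2400
sum k=0..0:
  [0] +1/120 = 1/120
S = 1/120
C² = P²·S² = 1/6 ; C = +0.408248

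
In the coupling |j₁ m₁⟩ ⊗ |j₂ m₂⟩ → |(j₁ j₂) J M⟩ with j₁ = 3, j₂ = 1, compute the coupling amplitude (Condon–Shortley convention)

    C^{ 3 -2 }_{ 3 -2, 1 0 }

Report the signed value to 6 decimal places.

-0.577350  (= −√(1/3))

√[7·1!5!1!/8! · 1!5!1!1!1!5!] = √(300)
  +(−1)^0/∏(0,1,5,1,0,0)! = 1/120  (running 1/120)
  +(−1)^1/∏(1,0,4,0,1,1)! = -1/24  (running -1/30)
⟨..|..⟩ = √(300)·(-1/30) = -0.577350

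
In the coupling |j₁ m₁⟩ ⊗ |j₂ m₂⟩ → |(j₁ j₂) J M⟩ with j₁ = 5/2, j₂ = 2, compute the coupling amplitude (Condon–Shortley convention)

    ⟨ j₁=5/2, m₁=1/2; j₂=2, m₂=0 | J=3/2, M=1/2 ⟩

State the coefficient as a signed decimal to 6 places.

−√(2/35) ≈ -0.239046

j₁+j₂−J=3  J+j₁−j₂=2  J−j₁+j₂=1  j₁+j₂+J+1=7
(j₁±m₁, j₂±m₂, J±M) = (3,2,2,2,2,1)
P² = 32/35
sum k=1..2:
  [1] −1/2 = -1/2
  [2] +1/4 = 1/4
S = -1/4
C² = P²·S² = 2/35 ; C = -0.239046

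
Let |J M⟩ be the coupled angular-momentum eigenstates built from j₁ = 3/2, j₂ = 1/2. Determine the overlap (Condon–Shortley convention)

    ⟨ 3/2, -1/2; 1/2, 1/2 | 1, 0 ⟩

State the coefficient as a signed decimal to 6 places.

−√(1/2) = -0.707107

j₁+j₂−J=1  J+j₁−j₂=2  J−j₁+j₂=0  j₁+j₂+J+1=4
(j₁±m₁, j₂±m₂, J±M) = (1,2,1,0,1,1)
P² = 1/2
sum k=1..1:
  [1] −1/1 = -1
S = -1
C² = P²·S² = 1/2 ; C = -0.707107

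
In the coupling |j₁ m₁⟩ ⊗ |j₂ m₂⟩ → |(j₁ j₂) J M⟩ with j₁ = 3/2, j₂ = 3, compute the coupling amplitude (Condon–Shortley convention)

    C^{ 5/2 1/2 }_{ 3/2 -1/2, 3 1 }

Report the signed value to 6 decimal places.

−√(1/70) = -0.119523

j₁+j₂−J=2  J+j₁−j₂=1  J−j₁+j₂=4  j₁+j₂+J+1=8
(j₁±m₁, j₂±m₂, J±M) = (1,2,4,2,3,2)
P² = 288/35
sum k=1..2:
  [1] −1/6 = -1/6
  [2] +1/8 = 1/8
S = -1/24
C² = P²·S² = 1/70 ; C = -0.119523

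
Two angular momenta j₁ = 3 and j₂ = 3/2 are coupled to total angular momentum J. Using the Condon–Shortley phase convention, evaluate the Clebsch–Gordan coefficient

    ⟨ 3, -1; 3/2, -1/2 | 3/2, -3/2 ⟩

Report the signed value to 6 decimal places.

triangle: 3!·3!·0!/7! = 36/5040
(j±m)!: 2!·4!·1!·2!·0!·3! = 576
prefactor² = (2J+1)·Δ·N² = 576/35
  k=1: −1/(1!·2!·3!·0!·0!·0!) = -1/12
Σ = -1/12  ⇒  CG² = 576/35·(-1/12)² = 4/35
CG = −√(4/35) = -0.338062

-0.338062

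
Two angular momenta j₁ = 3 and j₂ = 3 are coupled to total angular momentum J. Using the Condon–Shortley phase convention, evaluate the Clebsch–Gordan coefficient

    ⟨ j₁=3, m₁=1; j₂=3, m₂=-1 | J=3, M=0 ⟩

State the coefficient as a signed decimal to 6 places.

-0.408248

j₁+j₂−J=3  J+j₁−j₂=3  J−j₁+j₂=3  j₁+j₂+J+1=10
(j₁±m₁, j₂±m₂, J±M) = (4,2,2,4,3,3)
P² = 864/25
sum k=0..2:
  [0] +1/24 = 1/24
  [1] −1/8 = -1/8
  [2] +1/72 = 1/72
S = -5/72
C² = P²·S² = 1/6 ; C = -0.408248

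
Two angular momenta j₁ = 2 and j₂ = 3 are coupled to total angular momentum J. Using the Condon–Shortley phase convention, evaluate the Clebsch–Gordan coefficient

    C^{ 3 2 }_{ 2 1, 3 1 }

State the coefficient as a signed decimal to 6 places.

triangle: 2!×2!×4!/9! = 96/362880
(j±m)!: 3!×1!×4!×2!×5!×1! = 34560
prefactor² = (2J+1)×Δ×N² = 64
  k=0: +1/(0!×2!×1!×4!×1!×0!) = 1/48
  k=1: −1/(1!×1!×0!×3!×2!×1!) = -1/12
Σ = -1/16  ⇒  CG² = 64×(-1/16)² = 1/4
CG = −√(1/4) = -0.500000

-0.500000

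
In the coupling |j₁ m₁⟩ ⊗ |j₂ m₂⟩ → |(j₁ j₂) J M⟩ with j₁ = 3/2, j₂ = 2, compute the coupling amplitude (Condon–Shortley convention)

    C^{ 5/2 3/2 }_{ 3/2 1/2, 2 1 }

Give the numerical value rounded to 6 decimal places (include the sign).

√[6·1!2!3!/7! · 2!1!3!1!4!1!] = √(144/35)
  +(−1)^0/∏(0,1,1,3,1,0)! = 1/6  (running 1/6)
  +(−1)^1/∏(1,0,0,2,2,1)! = -1/4  (running -1/12)
⟨..|..⟩ = √(144/35)·(-1/12) = -0.169031

-0.169031  (= −√(1/35))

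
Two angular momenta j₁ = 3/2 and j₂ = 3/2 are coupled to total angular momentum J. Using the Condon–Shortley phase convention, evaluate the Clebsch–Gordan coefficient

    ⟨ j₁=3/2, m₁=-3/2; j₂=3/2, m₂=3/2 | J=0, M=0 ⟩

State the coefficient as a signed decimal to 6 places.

−√(1/4) ≈ -0.500000

j₁+j₂−J=3  J+j₁−j₂=0  J−j₁+j₂=0  j₁+j₂+J+1=4
(j₁±m₁, j₂±m₂, J±M) = (0,3,3,0,0,0)
P² = 9
sum k=3..3:
  [3] −1/6 = -1/6
S = -1/6
C² = P²·S² = 1/4 ; C = -0.500000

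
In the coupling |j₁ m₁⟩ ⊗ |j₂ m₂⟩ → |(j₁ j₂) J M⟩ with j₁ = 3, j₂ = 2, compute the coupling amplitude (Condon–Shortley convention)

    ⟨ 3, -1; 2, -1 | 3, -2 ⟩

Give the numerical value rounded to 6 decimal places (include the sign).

triangle: 2!·4!·2!/9! = 96/362880
(j±m)!: 2!·4!·1!·3!·1!·5! = 34560
prefactor² = (2J+1)·Δ·N² = 64
  k=0: +1/(0!·2!·4!·1!·0!·1!) = 1/48
  k=1: −1/(1!·1!·3!·0!·1!·2!) = -1/12
Σ = -1/16  ⇒  CG² = 64·(-1/16)² = 1/4
CG = −√(1/4) = -0.500000

-0.500000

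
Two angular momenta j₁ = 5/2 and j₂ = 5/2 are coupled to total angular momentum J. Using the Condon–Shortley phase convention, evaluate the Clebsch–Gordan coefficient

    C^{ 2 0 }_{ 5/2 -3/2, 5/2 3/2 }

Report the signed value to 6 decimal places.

j₁+j₂−J=3  J+j₁−j₂=2  J−j₁+j₂=2  j₁+j₂+J+1=8
(j₁±m₁, j₂±m₂, J±M) = (1,4,4,1,2,2)
P² = 48/7
sum k=2..3:
  [2] +1/8 = 1/8
  [3] −1/6 = -1/6
S = -1/24
C² = P²·S² = 1/84 ; C = -0.109109

-0.109109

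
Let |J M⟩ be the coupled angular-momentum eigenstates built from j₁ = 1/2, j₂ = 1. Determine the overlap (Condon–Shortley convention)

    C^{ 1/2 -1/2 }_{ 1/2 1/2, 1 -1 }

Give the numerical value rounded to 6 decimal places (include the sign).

+0.816497

√[2·1!0!1!/3! · 1!0!0!2!0!1!] = √(2/3)
  +(−1)^0/∏(0,1,0,0,0,1)! = 1  (running 1)
⟨..|..⟩ = √(2/3)·(1) = +0.816497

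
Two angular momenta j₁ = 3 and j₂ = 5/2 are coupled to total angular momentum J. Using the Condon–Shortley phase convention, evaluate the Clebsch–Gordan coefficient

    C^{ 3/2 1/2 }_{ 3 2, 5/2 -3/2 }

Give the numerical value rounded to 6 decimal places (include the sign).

triangle: 4!·2!·1!/8! = 48/40320
(j±m)!: 5!·1!·1!·4!·2!·1! = 5760
prefactor² = (2J+1)·Δ·N² = 192/7
  k=0: +1/(0!·4!·1!·1!·1!·0!) = 1/24
  k=1: −1/(1!·3!·0!·0!·2!·1!) = -1/12
Σ = -1/24  ⇒  CG² = 192/7·(-1/24)² = 1/21
CG = −√(1/21) = -0.218218

-0.218218  (= −√(1/21))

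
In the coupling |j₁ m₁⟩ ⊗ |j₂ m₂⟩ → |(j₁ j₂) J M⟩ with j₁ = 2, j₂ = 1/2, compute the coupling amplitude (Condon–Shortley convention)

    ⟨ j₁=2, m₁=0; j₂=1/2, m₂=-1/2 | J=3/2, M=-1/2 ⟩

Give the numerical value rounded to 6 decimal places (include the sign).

+0.632456  (= +√(2/5))

√[4·1!3!0!/5! · 2!2!0!1!1!2!] = √(8/5)
  +(−1)^0/∏(0,1,2,0,1,0)! = 1/2  (running 1/2)
⟨..|..⟩ = √(8/5)·(1/2) = +0.632456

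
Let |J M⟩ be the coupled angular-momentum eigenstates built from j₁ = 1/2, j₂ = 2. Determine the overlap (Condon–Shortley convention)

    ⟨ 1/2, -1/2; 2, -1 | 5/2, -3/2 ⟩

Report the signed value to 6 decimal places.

j₁+j₂−J=0  J+j₁−j₂=1  J−j₁+j₂=4  j₁+j₂+J+1=6
(j₁±m₁, j₂±m₂, J±M) = (0,1,1,3,1,4)
P² = 144/5
sum k=0..0:
  [0] +1/6 = 1/6
S = 1/6
C² = P²·S² = 4/5 ; C = +0.894427

+0.894427  (= +√(4/5))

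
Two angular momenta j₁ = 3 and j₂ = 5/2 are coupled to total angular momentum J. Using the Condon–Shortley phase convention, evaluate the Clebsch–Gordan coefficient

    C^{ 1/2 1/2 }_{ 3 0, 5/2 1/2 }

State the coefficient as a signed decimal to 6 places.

-0.377964  (= −√(1/7))

triangle: 5!·1!·0!/7! = 120/5040
(j±m)!: 3!·3!·3!·2!·1!·0! = 432
prefactor² = (2J+1)·Δ·N² = 144/7
  k=3: −1/(3!·2!·0!·0!·1!·0!) = -1/12
Σ = -1/12  ⇒  CG² = 144/7·(-1/12)² = 1/7
CG = −√(1/7) = -0.377964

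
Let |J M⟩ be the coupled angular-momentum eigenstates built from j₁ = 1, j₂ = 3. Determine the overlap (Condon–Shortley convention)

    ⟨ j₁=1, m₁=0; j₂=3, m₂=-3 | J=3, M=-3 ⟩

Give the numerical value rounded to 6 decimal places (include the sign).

+√(3/4) ≈ +0.866025

j₁+j₂−J=1  J+j₁−j₂=1  J−j₁+j₂=5  j₁+j₂+J+1=8
(j₁±m₁, j₂±m₂, J±M) = (1,1,0,6,0,6)
P² = 10800
sum k=0..0:
  [0] +1/120 = 1/120
S = 1/120
C² = P²·S² = 3/4 ; C = +0.866025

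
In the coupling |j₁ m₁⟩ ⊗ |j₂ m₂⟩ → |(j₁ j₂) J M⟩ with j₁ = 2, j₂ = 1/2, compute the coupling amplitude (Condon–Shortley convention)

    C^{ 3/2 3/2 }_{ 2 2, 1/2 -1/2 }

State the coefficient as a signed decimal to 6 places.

triangle: 1!*3!*0!/5! = 6/120
(j±m)!: 4!*0!*0!*1!*3!*0! = 144
prefactor² = (2J+1)*Δ*N² = 144/5
  k=0: +1/(0!*1!*0!*0!*3!*0!) = 1/6
Σ = 1/6  ⇒  CG² = 144/5*1/6² = 4/5
CG = +√(4/5) = +0.894427

+0.894427  (= +√(4/5))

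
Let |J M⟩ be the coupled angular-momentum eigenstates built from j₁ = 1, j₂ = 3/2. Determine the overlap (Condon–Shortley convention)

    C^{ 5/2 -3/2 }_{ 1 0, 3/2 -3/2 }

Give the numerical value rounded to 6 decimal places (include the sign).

√[6·0!2!3!/6! · 1!1!0!3!1!4!] = √(72/5)
  +(−1)^0/∏(0,0,1,0,1,3)! = 1/6  (running 1/6)
⟨..|..⟩ = √(72/5)·(1/6) = +0.632456

+√(2/5) ≈ +0.632456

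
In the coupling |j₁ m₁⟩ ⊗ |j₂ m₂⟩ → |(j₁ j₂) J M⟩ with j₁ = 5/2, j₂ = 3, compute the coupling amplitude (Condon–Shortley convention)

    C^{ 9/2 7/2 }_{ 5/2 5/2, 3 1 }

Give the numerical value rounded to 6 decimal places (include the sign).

+√(50/99) ≈ +0.710669

triangle: 1!·4!·5!/11! = 2880/39916800
(j±m)!: 5!·0!·4!·2!·8!·1! = 232243200
prefactor² = (2J+1)·Δ·N² = 1843200/11
  k=0: +1/(0!·1!·0!·4!·4!·1!) = 1/576
Σ = 1/576  ⇒  CG² = 1843200/11·1/576² = 50/99
CG = +√(50/99) = +0.710669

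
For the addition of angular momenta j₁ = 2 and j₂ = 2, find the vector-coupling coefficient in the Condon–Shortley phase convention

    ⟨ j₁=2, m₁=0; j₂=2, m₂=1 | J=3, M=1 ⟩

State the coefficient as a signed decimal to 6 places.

√[7·1!3!3!/8! · 2!2!3!1!4!2!] = √(36/5)
  +(−1)^0/∏(0,1,2,3,1,0)! = 1/12  (running 1/12)
  +(−1)^1/∏(1,0,1,2,2,1)! = -1/4  (running -1/6)
⟨..|..⟩ = √(36/5)·(-1/6) = -0.447214

-0.447214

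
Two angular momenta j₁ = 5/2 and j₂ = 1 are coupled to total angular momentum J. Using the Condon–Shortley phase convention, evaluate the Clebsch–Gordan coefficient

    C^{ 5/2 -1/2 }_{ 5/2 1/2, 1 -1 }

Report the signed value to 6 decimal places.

j₁+j₂−J=1  J+j₁−j₂=4  J−j₁+j₂=1  j₁+j₂+J+1=7
(j₁±m₁, j₂±m₂, J±M) = (3,2,0,2,2,3)
P² = 288/35
sum k=0..0:
  [0] +1/4 = 1/4
S = 1/4
C² = P²·S² = 18/35 ; C = +0.717137

+√(18/35) = +0.717137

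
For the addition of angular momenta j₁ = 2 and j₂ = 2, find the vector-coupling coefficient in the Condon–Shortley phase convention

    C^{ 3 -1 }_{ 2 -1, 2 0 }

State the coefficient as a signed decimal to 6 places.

triangle: 1!×3!×3!/8! = 36/40320
(j±m)!: 1!×3!×2!×2!×2!×4! = 1152
prefactor² = (2J+1)×Δ×N² = 36/5
  k=0: +1/(0!×1!×3!×2!×0!×1!) = 1/12
  k=1: −1/(1!×0!×2!×1!×1!×2!) = -1/4
Σ = -1/6  ⇒  CG² = 36/5×(-1/6)² = 1/5
CG = −√(1/5) = -0.447214

−√(1/5) = -0.447214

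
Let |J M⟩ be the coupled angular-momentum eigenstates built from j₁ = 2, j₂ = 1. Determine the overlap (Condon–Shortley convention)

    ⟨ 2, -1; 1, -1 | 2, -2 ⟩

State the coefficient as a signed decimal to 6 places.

+0.577350

j₁+j₂−J=1  J+j₁−j₂=3  J−j₁+j₂=1  j₁+j₂+J+1=6
(j₁±m₁, j₂±m₂, J±M) = (1,3,0,2,0,4)
P² = 12
sum k=0..0:
  [0] +1/6 = 1/6
S = 1/6
C² = P²·S² = 1/3 ; C = +0.577350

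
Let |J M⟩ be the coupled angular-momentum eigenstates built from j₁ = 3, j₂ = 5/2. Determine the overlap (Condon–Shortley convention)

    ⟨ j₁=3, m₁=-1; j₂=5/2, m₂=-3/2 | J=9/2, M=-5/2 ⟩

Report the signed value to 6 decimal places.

√[10·1!5!4!/11! · 2!4!1!4!2!7!] = √(92160/11)
  +(−1)^0/∏(0,1,4,1,1,3)! = 1/144  (running 1/144)
  +(−1)^1/∏(1,0,3,0,2,4)! = -1/288  (running 1/288)
⟨..|..⟩ = √(92160/11)·(1/288) = +0.317821

+√(10/99) = +0.317821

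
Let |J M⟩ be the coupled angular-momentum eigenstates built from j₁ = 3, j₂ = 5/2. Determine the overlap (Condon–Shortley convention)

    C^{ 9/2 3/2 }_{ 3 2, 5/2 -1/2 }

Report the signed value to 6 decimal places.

triangle: 1!×5!×4!/11! = 2880/39916800
(j±m)!: 5!×1!×2!×3!×6!×3! = 6220800
prefactor² = (2J+1)×Δ×N² = 345600/77
  k=0: +1/(0!×1!×1!×2!×4!×2!) = 1/96
  k=1: −1/(1!×0!×0!×1!×5!×3!) = -1/720
Σ = 13/1440  ⇒  CG² = 345600/77×13/1440² = 169/462
CG = +√(169/462) = +0.604815

+√(169/462) ≈ +0.604815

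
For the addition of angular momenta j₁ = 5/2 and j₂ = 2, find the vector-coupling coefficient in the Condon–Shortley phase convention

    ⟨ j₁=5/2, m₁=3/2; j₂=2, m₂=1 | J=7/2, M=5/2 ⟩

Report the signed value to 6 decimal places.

triangle: 1!*4!*3!/9! = 144/362880
(j±m)!: 4!*1!*3!*1!*6!*1! = 103680
prefactor² = (2J+1)*Δ*N² = 2304/7
  k=0: +1/(0!*1!*1!*3!*3!*0!) = 1/36
  k=1: −1/(1!*0!*0!*2!*4!*1!) = -1/48
Σ = 1/144  ⇒  CG² = 2304/7*1/144² = 1/63
CG = +√(1/63) = +0.125988

+√(1/63) ≈ +0.125988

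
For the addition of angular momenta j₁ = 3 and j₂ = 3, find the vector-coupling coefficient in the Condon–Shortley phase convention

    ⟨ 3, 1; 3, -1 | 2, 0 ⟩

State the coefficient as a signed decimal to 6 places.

−√(3/28) = -0.327327

triangle: 4!·2!·2!/9! = 96/362880
(j±m)!: 4!·2!·2!·4!·2!·2! = 9216
prefactor² = (2J+1)·Δ·N² = 256/21
  k=0: +1/(0!·4!·2!·2!·0!·0!) = 1/96
  k=1: −1/(1!·3!·1!·1!·1!·1!) = -1/6
  k=2: +1/(2!·2!·0!·0!·2!·2!) = 1/16
Σ = -3/32  ⇒  CG² = 256/21·(-3/32)² = 3/28
CG = −√(3/28) = -0.327327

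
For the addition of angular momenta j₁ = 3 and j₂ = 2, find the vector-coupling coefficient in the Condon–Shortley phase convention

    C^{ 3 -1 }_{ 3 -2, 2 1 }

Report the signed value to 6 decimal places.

+0.500000  (= +√(1/4))

triangle: 2!·4!·2!/9! = 96/362880
(j±m)!: 1!·5!·3!·1!·2!·4! = 34560
prefactor² = (2J+1)·Δ·N² = 64
  k=1: −1/(1!·1!·4!·2!·0!·0!) = -1/48
  k=2: +1/(2!·0!·3!·1!·1!·1!) = 1/12
Σ = 1/16  ⇒  CG² = 64·1/16² = 1/4
CG = +√(1/4) = +0.500000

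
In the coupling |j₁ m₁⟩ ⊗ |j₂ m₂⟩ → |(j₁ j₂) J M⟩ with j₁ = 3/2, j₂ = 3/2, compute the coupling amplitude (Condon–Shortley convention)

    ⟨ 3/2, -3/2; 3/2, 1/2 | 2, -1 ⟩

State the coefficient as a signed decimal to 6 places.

j₁+j₂−J=1  J+j₁−j₂=2  J−j₁+j₂=2  j₁+j₂+J+1=6
(j₁±m₁, j₂±m₂, J±M) = (0,3,2,1,1,3)
P² = 2
sum k=1..1:
  [1] −1/2 = -1/2
S = -1/2
C² = P²·S² = 1/2 ; C = -0.707107

-0.707107  (= −√(1/2))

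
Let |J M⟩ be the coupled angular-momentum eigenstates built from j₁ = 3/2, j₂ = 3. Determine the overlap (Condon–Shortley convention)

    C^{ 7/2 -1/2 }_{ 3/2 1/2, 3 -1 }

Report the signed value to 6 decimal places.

+0.534522  (= +√(2/7))

j₁+j₂−J=1  J+j₁−j₂=2  J−j₁+j₂=5  j₁+j₂+J+1=9
(j₁±m₁, j₂±m₂, J±M) = (2,1,2,4,3,4)
P² = 512/7
sum k=0..1:
  [0] +1/12 = 1/12
  [1] −1/48 = -1/48
S = 1/16
C² = P²·S² = 2/7 ; C = +0.534522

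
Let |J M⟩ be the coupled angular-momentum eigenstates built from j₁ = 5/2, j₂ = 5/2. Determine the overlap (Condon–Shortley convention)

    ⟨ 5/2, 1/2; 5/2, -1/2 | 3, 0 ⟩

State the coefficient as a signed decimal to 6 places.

-0.298142  (= −√(4/45))

√[7·2!3!3!/9! · 3!2!2!3!3!3!] = √(36/5)
  +(−1)^0/∏(0,2,2,2,1,1)! = 1/8  (running 1/8)
  +(−1)^1/∏(1,1,1,1,2,2)! = -1/4  (running -1/8)
  +(−1)^2/∏(2,0,0,0,3,3)! = 1/72  (running -1/9)
⟨..|..⟩ = √(36/5)·(-1/9) = -0.298142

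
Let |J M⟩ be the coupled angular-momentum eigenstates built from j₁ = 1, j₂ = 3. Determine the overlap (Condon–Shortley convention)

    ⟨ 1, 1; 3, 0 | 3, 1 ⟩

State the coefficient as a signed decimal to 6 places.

triangle: 1!·1!·5!/8! = 120/40320
(j±m)!: 2!·0!·3!·3!·4!·2! = 3456
prefactor² = (2J+1)·Δ·N² = 72
  k=0: +1/(0!·1!·0!·3!·1!·2!) = 1/12
Σ = 1/12  ⇒  CG² = 72·1/12² = 1/2
CG = +√(1/2) = +0.707107

+√(1/2) ≈ +0.707107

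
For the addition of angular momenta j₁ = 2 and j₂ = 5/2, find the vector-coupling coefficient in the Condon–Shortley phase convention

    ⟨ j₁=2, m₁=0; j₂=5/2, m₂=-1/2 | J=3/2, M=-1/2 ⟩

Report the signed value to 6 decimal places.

−√(2/35) ≈ -0.239046

triangle: 3!*1!*2!/7! = 12/5040
(j±m)!: 2!*2!*2!*3!*1!*2! = 96
prefactor² = (2J+1)*Δ*N² = 32/35
  k=1: −1/(1!*2!*1!*1!*0!*1!) = -1/2
  k=2: +1/(2!*1!*0!*0!*1!*2!) = 1/4
Σ = -1/4  ⇒  CG² = 32/35*(-1/4)² = 2/35
CG = −√(2/35) = -0.239046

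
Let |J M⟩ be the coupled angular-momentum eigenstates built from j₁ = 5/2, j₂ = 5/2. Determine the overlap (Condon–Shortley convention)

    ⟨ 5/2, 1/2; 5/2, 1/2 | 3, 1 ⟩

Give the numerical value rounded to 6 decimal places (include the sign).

-0.516398

triangle: 2!·3!·3!/9! = 72/362880
(j±m)!: 3!·2!·3!·2!·4!·2! = 6912
prefactor² = (2J+1)·Δ·N² = 48/5
  k=0: +1/(0!·2!·2!·3!·1!·0!) = 1/24
  k=1: −1/(1!·1!·1!·2!·2!·1!) = -1/4
  k=2: +1/(2!·0!·0!·1!·3!·2!) = 1/24
Σ = -1/6  ⇒  CG² = 48/5·(-1/6)² = 4/15
CG = −√(4/15) = -0.516398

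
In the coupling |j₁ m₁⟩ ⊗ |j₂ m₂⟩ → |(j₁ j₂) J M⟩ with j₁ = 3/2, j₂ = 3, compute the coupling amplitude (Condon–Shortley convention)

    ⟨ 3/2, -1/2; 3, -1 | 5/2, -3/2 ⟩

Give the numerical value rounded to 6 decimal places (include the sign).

−√(7/20) ≈ -0.591608

j₁+j₂−J=2  J+j₁−j₂=1  J−j₁+j₂=4  j₁+j₂+J+1=8
(j₁±m₁, j₂±m₂, J±M) = (1,2,2,4,1,4)
P² = 576/35
sum k=1..2:
  [1] −1/6 = -1/6
  [2] +1/48 = 1/48
S = -7/48
C² = P²·S² = 7/20 ; C = -0.591608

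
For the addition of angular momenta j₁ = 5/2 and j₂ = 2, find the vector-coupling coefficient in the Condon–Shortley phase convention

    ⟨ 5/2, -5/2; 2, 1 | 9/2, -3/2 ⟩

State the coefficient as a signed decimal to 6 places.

√[10·0!5!4!/10! · 0!5!3!1!3!6!] = √(172800/7)
  +(−1)^0/∏(0,0,5,3,0,1)! = 1/720  (running 1/720)
⟨..|..⟩ = √(172800/7)·(1/720) = +0.218218

+√(1/21) = +0.218218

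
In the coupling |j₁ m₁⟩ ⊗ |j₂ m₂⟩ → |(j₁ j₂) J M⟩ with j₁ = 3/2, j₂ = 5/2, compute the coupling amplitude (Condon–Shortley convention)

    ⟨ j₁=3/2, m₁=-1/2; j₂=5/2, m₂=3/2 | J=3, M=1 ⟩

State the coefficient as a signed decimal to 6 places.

triangle: 1!*2!*4!/8! = 48/40320
(j±m)!: 1!*2!*4!*1!*4!*2! = 2304
prefactor² = (2J+1)*Δ*N² = 96/5
  k=0: +1/(0!*1!*2!*4!*0!*0!) = 1/48
  k=1: −1/(1!*0!*1!*3!*1!*1!) = -1/6
Σ = -7/48  ⇒  CG² = 96/5*(-7/48)² = 49/120
CG = −√(49/120) = -0.639010

−√(49/120) ≈ -0.639010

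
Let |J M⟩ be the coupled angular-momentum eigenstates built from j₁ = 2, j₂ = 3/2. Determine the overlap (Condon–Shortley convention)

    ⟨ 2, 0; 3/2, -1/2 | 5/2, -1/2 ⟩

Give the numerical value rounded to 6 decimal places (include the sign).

triangle: 1!*3!*2!/7! = 12/5040
(j±m)!: 2!*2!*1!*2!*2!*3! = 96
prefactor² = (2J+1)*Δ*N² = 48/35
  k=0: +1/(0!*1!*2!*1!*1!*1!) = 1/2
  k=1: −1/(1!*0!*1!*0!*2!*2!) = -1/4
Σ = 1/4  ⇒  CG² = 48/35*1/4² = 3/35
CG = +√(3/35) = +0.292770

+√(3/35) ≈ +0.292770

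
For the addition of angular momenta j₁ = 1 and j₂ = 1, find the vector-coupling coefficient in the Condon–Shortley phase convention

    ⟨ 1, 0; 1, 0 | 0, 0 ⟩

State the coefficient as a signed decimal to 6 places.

−√(1/3) ≈ -0.577350

√[1·2!0!0!/3! · 1!1!1!1!0!0!] = √(1/3)
  +(−1)^1/∏(1,1,0,0,0,0)! = -1  (running -1)
⟨..|..⟩ = √(1/3)·(-1) = -0.577350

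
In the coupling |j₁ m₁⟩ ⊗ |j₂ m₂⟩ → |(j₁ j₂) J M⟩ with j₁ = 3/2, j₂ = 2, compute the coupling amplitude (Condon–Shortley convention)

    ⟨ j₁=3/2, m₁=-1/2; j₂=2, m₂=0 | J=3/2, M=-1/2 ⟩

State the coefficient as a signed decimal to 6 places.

j₁+j₂−J=2  J+j₁−j₂=1  J−j₁+j₂=2  j₁+j₂+J+1=6
(j₁±m₁, j₂±m₂, J±M) = (1,2,2,2,1,2)
P² = 16/45
sum k=1..2:
  [1] −1/1 = -1
  [2] +1/4 = 1/4
S = -3/4
C² = P²·S² = 1/5 ; C = -0.447214

−√(1/5) = -0.447214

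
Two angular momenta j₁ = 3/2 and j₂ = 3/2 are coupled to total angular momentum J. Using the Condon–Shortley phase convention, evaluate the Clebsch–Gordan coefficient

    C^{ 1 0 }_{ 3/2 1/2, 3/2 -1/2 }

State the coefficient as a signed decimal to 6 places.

triangle: 2!*1!*1!/5! = 2/120
(j±m)!: 2!*1!*1!*2!*1!*1! = 4
prefactor² = (2J+1)*Δ*N² = 1/5
  k=0: +1/(0!*2!*1!*1!*0!*0!) = 1/2
  k=1: −1/(1!*1!*0!*0!*1!*1!) = -1
Σ = -1/2  ⇒  CG² = 1/5*(-1/2)² = 1/20
CG = −√(1/20) = -0.223607

−√(1/20) = -0.223607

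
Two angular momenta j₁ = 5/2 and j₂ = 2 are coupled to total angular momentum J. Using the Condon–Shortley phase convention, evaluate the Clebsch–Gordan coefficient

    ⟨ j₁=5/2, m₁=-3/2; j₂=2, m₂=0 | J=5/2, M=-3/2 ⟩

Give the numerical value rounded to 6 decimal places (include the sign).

j₁+j₂−J=2  J+j₁−j₂=3  J−j₁+j₂=2  j₁+j₂+J+1=8
(j₁±m₁, j₂±m₂, J±M) = (1,4,2,2,1,4)
P² = 288/35
sum k=1..2:
  [1] −1/6 = -1/6
  [2] +1/8 = 1/8
S = -1/24
C² = P²·S² = 1/70 ; C = -0.119523

-0.119523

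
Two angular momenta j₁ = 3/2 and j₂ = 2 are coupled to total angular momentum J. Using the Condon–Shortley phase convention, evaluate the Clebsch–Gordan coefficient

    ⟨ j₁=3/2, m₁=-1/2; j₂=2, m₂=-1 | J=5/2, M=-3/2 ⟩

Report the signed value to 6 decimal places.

j₁+j₂−J=1  J+j₁−j₂=2  J−j₁+j₂=3  j₁+j₂+J+1=7
(j₁±m₁, j₂±m₂, J±M) = (1,2,1,3,1,4)
P² = 144/35
sum k=0..1:
  [0] +1/4 = 1/4
  [1] −1/6 = -1/6
S = 1/12
C² = P²·S² = 1/35 ; C = +0.169031

+0.169031  (= +√(1/35))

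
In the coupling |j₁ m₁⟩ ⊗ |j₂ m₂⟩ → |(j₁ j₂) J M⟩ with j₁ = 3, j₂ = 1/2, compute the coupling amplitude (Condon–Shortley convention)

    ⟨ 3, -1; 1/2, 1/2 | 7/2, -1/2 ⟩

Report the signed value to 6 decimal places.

triangle: 0!×6!×1!/8! = 720/40320
(j±m)!: 2!×4!×1!×0!×3!×4! = 6912
prefactor² = (2J+1)×Δ×N² = 6912/7
  k=0: +1/(0!×0!×4!×1!×2!×0!) = 1/48
Σ = 1/48  ⇒  CG² = 6912/7×1/48² = 3/7
CG = +√(3/7) = +0.654654

+√(3/7) = +0.654654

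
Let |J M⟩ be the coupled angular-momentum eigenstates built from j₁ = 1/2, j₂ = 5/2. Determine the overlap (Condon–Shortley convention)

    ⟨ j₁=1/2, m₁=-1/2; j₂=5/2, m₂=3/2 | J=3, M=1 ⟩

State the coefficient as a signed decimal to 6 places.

+√(1/3) = +0.577350

√[7·0!1!5!/7! · 0!1!4!1!4!2!] = √(192)
  +(−1)^0/∏(0,0,1,4,0,1)! = 1/24  (running 1/24)
⟨..|..⟩ = √(192)·(1/24) = +0.577350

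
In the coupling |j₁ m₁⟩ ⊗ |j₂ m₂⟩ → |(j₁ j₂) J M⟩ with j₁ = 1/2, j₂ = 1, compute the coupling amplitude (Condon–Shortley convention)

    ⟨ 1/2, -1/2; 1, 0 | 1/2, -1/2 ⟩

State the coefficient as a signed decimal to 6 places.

−√(1/3) = -0.577350

triangle: 1!·0!·1!/3! = 1/6
(j±m)!: 0!·1!·1!·1!·0!·1! = 1
prefactor² = (2J+1)·Δ·N² = 1/3
  k=1: −1/(1!·0!·0!·0!·0!·1!) = -1
Σ = -1  ⇒  CG² = 1/3·(-1)² = 1/3
CG = −√(1/3) = -0.577350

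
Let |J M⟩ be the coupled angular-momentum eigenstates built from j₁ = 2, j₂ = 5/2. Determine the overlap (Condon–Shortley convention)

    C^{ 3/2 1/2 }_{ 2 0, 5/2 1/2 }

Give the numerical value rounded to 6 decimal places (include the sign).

√[4·3!1!2!/7! · 2!2!3!2!2!1!] = √(32/35)
  +(−1)^1/∏(1,2,1,2,0,0)! = -1/4  (running -1/4)
  +(−1)^2/∏(2,1,0,1,1,1)! = 1/2  (running 1/4)
⟨..|..⟩ = √(32/35)·(1/4) = +0.239046

+√(2/35) ≈ +0.239046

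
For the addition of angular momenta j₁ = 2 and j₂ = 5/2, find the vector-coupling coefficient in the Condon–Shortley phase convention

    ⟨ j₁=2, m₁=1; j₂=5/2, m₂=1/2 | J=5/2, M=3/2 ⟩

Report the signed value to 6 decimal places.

-0.414039

triangle: 2!·2!·3!/8! = 24/40320
(j±m)!: 3!·1!·3!·2!·4!·1! = 1728
prefactor² = (2J+1)·Δ·N² = 216/35
  k=0: +1/(0!·2!·1!·3!·1!·0!) = 1/12
  k=1: −1/(1!·1!·0!·2!·2!·1!) = -1/4
Σ = -1/6  ⇒  CG² = 216/35·(-1/6)² = 6/35
CG = −√(6/35) = -0.414039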